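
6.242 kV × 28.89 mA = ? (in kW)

6.242 × 10^3 × 28.89 × 10^-3 = 180.33138 W

0.18033138 kW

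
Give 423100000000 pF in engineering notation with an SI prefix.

= 423.1 × 10⁻³ F; 10⁻³ is milli.

423.1 mF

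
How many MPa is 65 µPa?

micro = 1e-6, mega = 1e6; factor is 1e-12.
65 × 1e-12 = 0.000000000065

0.000000000065 MPa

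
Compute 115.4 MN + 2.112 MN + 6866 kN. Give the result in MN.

124.378 MN

In MN:
  115.4 MN → 115.4
  2.112 MN → 2.112
  6866 kN = 6866 × 10⁻³ MN = 6.866
Sum: 115.4 + 2.112 + 6.866 = 124.378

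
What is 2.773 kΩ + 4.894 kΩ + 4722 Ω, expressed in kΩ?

12.389 kΩ

In kΩ:
  2.773 kΩ → 2.773
  4.894 kΩ → 4.894
  4722 Ω = 4722 × 10^-3 kΩ = 4.722
Sum: 2.773 + 4.894 + 4.722 = 12.389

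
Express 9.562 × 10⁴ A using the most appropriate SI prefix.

95.62 kA

= 95.62 × 10³ A; 10³ is kilo.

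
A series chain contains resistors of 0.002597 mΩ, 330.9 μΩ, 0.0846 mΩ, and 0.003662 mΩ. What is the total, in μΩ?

421.759 μΩ

In μΩ:
  0.002597 mΩ = 0.002597 × 10^3 μΩ = 2.597
  330.9 μΩ → 330.9
  0.0846 mΩ = 0.0846 × 10^3 μΩ = 84.6
  0.003662 mΩ = 0.003662 × 10^3 μΩ = 3.662
Sum: 2.597 + 330.9 + 84.6 + 3.662 = 421.759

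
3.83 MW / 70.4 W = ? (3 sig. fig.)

54400

(3.83e6) / (70.4) = 0.0544e6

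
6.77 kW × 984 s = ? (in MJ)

6.77e3 × 984 = 6661.68e3 J

6.66168 MJ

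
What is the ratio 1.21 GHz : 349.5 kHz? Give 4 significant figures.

3462

(1.21 × 10⁹) / (349.5 × 10³) = 0.0034621 × 10⁶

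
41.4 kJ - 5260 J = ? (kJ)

36.14 kJ

In kJ:
  41.4 kJ → 41.4
  5260 J = 5260 × 10⁻³ kJ = 5.26
Difference: 41.4 - 5.26 = 36.14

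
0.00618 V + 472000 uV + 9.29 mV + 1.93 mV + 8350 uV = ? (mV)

497.75 mV

In mV:
  0.00618 V = 0.00618e3 mV = 6.18
  472000 uV = 472000e-3 mV = 472
  9.29 mV → 9.29
  1.93 mV → 1.93
  8350 uV = 8350e-3 mV = 8.35
Sum: 6.18 + 472 + 9.29 + 1.93 + 8.35 = 497.75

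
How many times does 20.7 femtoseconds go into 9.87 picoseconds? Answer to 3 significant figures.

477

(9.87 × 10^-12) / (20.7 × 10^-15) = 0.4768 × 10^3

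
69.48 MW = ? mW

69480000000 mW

mega = 10⁶, milli = 10⁻³; factor is 10⁹.
69.48 × 10⁹ = 69480000000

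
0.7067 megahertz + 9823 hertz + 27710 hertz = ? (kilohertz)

744.233 kilohertz

In kilohertz:
  0.7067 megahertz = 0.7067e3 kilohertz = 706.7
  9823 hertz = 9823e-3 kilohertz = 9.823
  27710 hertz = 27710e-3 kilohertz = 27.71
Sum: 706.7 + 9.823 + 27.71 = 744.233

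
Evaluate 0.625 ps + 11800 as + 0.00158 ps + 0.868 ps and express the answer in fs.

1506.38 fs

In fs:
  0.625 ps = 0.625 × 10^3 fs = 625
  11800 as = 11800 × 10^-3 fs = 11.8
  0.00158 ps = 0.00158 × 10^3 fs = 1.58
  0.868 ps = 0.868 × 10^3 fs = 868
Sum: 625 + 11.8 + 1.58 + 868 = 1506.38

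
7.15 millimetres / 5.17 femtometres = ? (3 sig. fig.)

1380000000000

(7.15e-3) / (5.17e-15) = 1.383e12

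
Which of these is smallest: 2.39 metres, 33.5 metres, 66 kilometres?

2.39 metres = 2.39 metres
33.5 metres = 33.5 metres
66 kilometres = 66000 metres

2.39 metres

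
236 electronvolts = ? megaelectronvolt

0.000236 megaelectronvolts

(no prefix) = 10^0, mega = 10^6; factor is 10^-6.
236 × 10^-6 = 0.000236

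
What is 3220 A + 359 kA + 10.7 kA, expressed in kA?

372.92 kA

In kA:
  3220 A = 3220 × 10^-3 kA = 3.22
  359 kA → 359
  10.7 kA → 10.7
Sum: 3.22 + 359 + 10.7 = 372.92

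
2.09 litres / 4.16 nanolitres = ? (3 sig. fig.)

(2.09) / (4.16e-9) = 0.5024e9

502000000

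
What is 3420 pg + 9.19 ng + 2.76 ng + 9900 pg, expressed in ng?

25.27 ng

In ng:
  3420 pg = 3420e-3 ng = 3.42
  9.19 ng → 9.19
  2.76 ng → 2.76
  9900 pg = 9900e-3 ng = 9.9
Sum: 3.42 + 9.19 + 2.76 + 9.9 = 25.27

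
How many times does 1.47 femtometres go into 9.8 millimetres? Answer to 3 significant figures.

(9.8 × 10^-3) / (1.47 × 10^-15) = 6.667 × 10^12

6670000000000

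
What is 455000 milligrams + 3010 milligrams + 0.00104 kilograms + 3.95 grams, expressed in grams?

463 grams

In grams:
  455000 milligrams = 455000e-3 grams = 455
  3010 milligrams = 3010e-3 grams = 3.01
  0.00104 kilograms = 0.00104e3 grams = 1.04
  3.95 grams → 3.95
Sum: 455 + 3.01 + 1.04 + 3.95 = 463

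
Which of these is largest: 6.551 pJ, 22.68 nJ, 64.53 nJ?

64.53 nJ

6.551 pJ = 0.000000000006551 J
22.68 nJ = 0.00000002268 J
64.53 nJ = 0.00000006453 J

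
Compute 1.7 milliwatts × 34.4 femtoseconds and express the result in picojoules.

1.7e-3 × 34.4e-15 = 58.48e-18 J

0.00005848 picojoules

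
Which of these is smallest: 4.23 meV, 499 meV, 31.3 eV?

4.23 meV = 0.00423 eV
499 meV = 0.499 eV
31.3 eV = 31.3 eV

4.23 meV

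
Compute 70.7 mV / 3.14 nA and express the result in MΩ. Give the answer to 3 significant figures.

22.5 MΩ

(70.7 × 10⁻³) / (3.14 × 10⁻⁹) = 22.516 × 10⁶ Ω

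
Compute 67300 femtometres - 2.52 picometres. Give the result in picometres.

64.78 picometres

In picometres:
  67300 femtometres = 67300 × 10^-3 picometres = 67.3
  2.52 picometres → 2.52
Difference: 67.3 - 2.52 = 64.78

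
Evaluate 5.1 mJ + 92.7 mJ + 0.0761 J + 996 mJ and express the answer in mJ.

1169.9 mJ

In mJ:
  5.1 mJ → 5.1
  92.7 mJ → 92.7
  0.0761 J = 0.0761 × 10³ mJ = 76.1
  996 mJ → 996
Sum: 5.1 + 92.7 + 76.1 + 996 = 1169.9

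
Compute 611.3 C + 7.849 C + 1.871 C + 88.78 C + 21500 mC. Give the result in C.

731.3 C

In C:
  611.3 C → 611.3
  7.849 C → 7.849
  1.871 C → 1.871
  88.78 C → 88.78
  21500 mC = 21500e-3 C = 21.5
Sum: 611.3 + 7.849 + 1.871 + 88.78 + 21.5 = 731.3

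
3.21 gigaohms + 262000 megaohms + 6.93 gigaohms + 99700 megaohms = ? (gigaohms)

371.84 gigaohms

In gigaohms:
  3.21 gigaohms → 3.21
  262000 megaohms = 262000e-3 gigaohms = 262
  6.93 gigaohms → 6.93
  99700 megaohms = 99700e-3 gigaohms = 99.7
Sum: 3.21 + 262 + 6.93 + 99.7 = 371.84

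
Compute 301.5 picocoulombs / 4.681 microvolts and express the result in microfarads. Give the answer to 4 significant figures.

(301.5 × 10⁻¹²) / (4.681 × 10⁻⁶) = 64.4093 × 10⁻⁶ F

64.41 microfarads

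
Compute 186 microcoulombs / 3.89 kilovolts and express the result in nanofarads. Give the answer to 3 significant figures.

47.8 nanofarads

(186 × 10⁻⁶) / (3.89 × 10³) = 47.815 × 10⁻⁹ F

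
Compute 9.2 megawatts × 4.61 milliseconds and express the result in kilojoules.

9.2 × 10⁶ × 4.61 × 10⁻³ = 42.412 × 10³ J

42.412 kilojoules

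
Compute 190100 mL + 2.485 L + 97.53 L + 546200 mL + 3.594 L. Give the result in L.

839.909 L

In L:
  190100 mL = 190100 × 10^-3 L = 190.1
  2.485 L → 2.485
  97.53 L → 97.53
  546200 mL = 546200 × 10^-3 L = 546.2
  3.594 L → 3.594
Sum: 190.1 + 2.485 + 97.53 + 546.2 + 3.594 = 839.909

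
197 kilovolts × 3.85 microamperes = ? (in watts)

197 × 10³ × 3.85 × 10⁻⁶ = 758.45 × 10⁻³ W

0.75845 watts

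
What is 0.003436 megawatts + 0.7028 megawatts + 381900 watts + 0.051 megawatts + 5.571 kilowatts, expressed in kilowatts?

1144.707 kilowatts

In kilowatts:
  0.003436 megawatts = 0.003436e3 kilowatts = 3.436
  0.7028 megawatts = 0.7028e3 kilowatts = 702.8
  381900 watts = 381900e-3 kilowatts = 381.9
  0.051 megawatts = 0.051e3 kilowatts = 51
  5.571 kilowatts → 5.571
Sum: 3.436 + 702.8 + 381.9 + 51 + 5.571 = 1144.707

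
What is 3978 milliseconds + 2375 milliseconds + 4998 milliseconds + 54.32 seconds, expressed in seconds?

In seconds:
  3978 milliseconds = 3978e-3 seconds = 3.978
  2375 milliseconds = 2375e-3 seconds = 2.375
  4998 milliseconds = 4998e-3 seconds = 4.998
  54.32 seconds → 54.32
Sum: 3.978 + 2.375 + 4.998 + 54.32 = 65.671

65.671 seconds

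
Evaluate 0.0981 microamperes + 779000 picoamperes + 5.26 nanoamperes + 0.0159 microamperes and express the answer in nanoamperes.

898.26 nanoamperes

In nanoamperes:
  0.0981 microamperes = 0.0981 × 10^3 nanoamperes = 98.1
  779000 picoamperes = 779000 × 10^-3 nanoamperes = 779
  5.26 nanoamperes → 5.26
  0.0159 microamperes = 0.0159 × 10^3 nanoamperes = 15.9
Sum: 98.1 + 779 + 5.26 + 15.9 = 898.26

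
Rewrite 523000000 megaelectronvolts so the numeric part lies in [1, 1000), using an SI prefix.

= 523 × 10¹² electronvolts; 10¹² is tera.

523 teraelectronvolts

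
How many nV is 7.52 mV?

milli = 10⁻³, nano = 10⁻⁹; factor is 10⁶.
7.52 × 10⁶ = 7520000

7520000 nV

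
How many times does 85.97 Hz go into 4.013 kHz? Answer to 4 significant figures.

46.68

(4.013e3) / (85.97) = 0.046679e3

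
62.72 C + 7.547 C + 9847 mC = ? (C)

80.114 C

In C:
  62.72 C → 62.72
  7.547 C → 7.547
  9847 mC = 9847 × 10⁻³ C = 9.847
Sum: 62.72 + 7.547 + 9.847 = 80.114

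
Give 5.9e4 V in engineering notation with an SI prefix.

59 kV

= 59e3 V; 1e3 is kilo.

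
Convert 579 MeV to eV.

mega = 10^6, (no prefix) = 10^0; factor is 10^6.
579 × 10^6 = 579000000

579000000 eV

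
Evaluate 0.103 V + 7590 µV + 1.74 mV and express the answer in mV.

In mV:
  0.103 V = 0.103 × 10³ mV = 103
  7590 µV = 7590 × 10⁻³ mV = 7.59
  1.74 mV → 1.74
Sum: 103 + 7.59 + 1.74 = 112.33

112.33 mV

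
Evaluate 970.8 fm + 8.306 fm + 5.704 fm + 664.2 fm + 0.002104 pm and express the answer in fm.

In fm:
  970.8 fm → 970.8
  8.306 fm → 8.306
  5.704 fm → 5.704
  664.2 fm → 664.2
  0.002104 pm = 0.002104e3 fm = 2.104
Sum: 970.8 + 8.306 + 5.704 + 664.2 + 2.104 = 1651.114

1651.114 fm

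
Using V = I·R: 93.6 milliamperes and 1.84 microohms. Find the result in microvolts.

93.6 × 10⁻³ × 1.84 × 10⁻⁶ = 172.224 × 10⁻⁹ V

0.172224 microvolts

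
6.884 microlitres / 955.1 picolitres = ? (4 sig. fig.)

7208

(6.884 × 10⁻⁶) / (955.1 × 10⁻¹²) = 0.0072076 × 10⁶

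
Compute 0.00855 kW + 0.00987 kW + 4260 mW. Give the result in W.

22.68 W

In W:
  0.00855 kW = 0.00855 × 10^3 W = 8.55
  0.00987 kW = 0.00987 × 10^3 W = 9.87
  4260 mW = 4260 × 10^-3 W = 4.26
Sum: 8.55 + 9.87 + 4.26 = 22.68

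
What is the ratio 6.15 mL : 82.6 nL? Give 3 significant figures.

(6.15 × 10^-3) / (82.6 × 10^-9) = 0.07446 × 10^6

74500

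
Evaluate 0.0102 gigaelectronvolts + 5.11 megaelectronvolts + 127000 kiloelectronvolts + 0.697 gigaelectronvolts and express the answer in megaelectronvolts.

In megaelectronvolts:
  0.0102 gigaelectronvolts = 0.0102e3 megaelectronvolts = 10.2
  5.11 megaelectronvolts → 5.11
  127000 kiloelectronvolts = 127000e-3 megaelectronvolts = 127
  0.697 gigaelectronvolts = 0.697e3 megaelectronvolts = 697
Sum: 10.2 + 5.11 + 127 + 697 = 839.31

839.31 megaelectronvolts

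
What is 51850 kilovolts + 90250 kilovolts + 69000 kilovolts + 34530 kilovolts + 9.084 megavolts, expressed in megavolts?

254.714 megavolts

In megavolts:
  51850 kilovolts = 51850 × 10⁻³ megavolts = 51.85
  90250 kilovolts = 90250 × 10⁻³ megavolts = 90.25
  69000 kilovolts = 69000 × 10⁻³ megavolts = 69
  34530 kilovolts = 34530 × 10⁻³ megavolts = 34.53
  9.084 megavolts → 9.084
Sum: 51.85 + 90.25 + 69 + 34.53 + 9.084 = 254.714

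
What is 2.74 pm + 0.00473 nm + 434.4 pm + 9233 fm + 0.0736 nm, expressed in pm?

In pm:
  2.74 pm → 2.74
  0.00473 nm = 0.00473e3 pm = 4.73
  434.4 pm → 434.4
  9233 fm = 9233e-3 pm = 9.233
  0.0736 nm = 0.0736e3 pm = 73.6
Sum: 2.74 + 4.73 + 434.4 + 9.233 + 73.6 = 524.703

524.703 pm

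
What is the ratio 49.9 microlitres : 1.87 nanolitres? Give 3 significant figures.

(49.9e-6) / (1.87e-9) = 26.68e3

26700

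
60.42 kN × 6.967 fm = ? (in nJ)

0.42094614 nJ

60.42 × 10³ × 6.967 × 10⁻¹⁵ = 420.94614 × 10⁻¹² J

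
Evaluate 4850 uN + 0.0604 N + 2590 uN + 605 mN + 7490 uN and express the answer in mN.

680.33 mN

In mN:
  4850 uN = 4850 × 10^-3 mN = 4.85
  0.0604 N = 0.0604 × 10^3 mN = 60.4
  2590 uN = 2590 × 10^-3 mN = 2.59
  605 mN → 605
  7490 uN = 7490 × 10^-3 mN = 7.49
Sum: 4.85 + 60.4 + 2.59 + 605 + 7.49 = 680.33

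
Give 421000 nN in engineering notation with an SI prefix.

= 421e-6 N; 1e-6 is micro.

421 µN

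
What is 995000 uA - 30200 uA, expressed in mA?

964.8 mA

In mA:
  995000 uA = 995000e-3 mA = 995
  30200 uA = 30200e-3 mA = 30.2
Difference: 995 - 30.2 = 964.8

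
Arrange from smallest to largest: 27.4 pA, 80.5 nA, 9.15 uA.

27.4 pA < 80.5 nA < 9.15 uA

27.4 pA = 0.0000000000274 A
80.5 nA = 0.0000000805 A
9.15 uA = 0.00000915 A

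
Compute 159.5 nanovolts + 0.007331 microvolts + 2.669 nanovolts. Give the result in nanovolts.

169.5 nanovolts

In nanovolts:
  159.5 nanovolts → 159.5
  0.007331 microvolts = 0.007331 × 10³ nanovolts = 7.331
  2.669 nanovolts → 2.669
Sum: 159.5 + 7.331 + 2.669 = 169.5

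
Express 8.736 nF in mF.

0.000008736 mF

nano = 10⁻⁹, milli = 10⁻³; factor is 10⁻⁶.
8.736 × 10⁻⁶ = 0.000008736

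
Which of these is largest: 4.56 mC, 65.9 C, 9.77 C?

65.9 C

4.56 mC = 0.00456 C
65.9 C = 65.9 C
9.77 C = 9.77 C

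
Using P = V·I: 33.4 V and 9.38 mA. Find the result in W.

0.313292 W

33.4 × 9.38 × 10^-3 = 313.292 × 10^-3 W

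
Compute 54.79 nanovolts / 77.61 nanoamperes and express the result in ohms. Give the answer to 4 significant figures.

(54.79 × 10^-9) / (77.61 × 10^-9) = 0.705966 Ω

0.7060 ohms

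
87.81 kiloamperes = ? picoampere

kilo = 1e3, pico = 1e-12; factor is 1e15.
87.81 × 1e15 = 87810000000000000

87810000000000000 picoamperes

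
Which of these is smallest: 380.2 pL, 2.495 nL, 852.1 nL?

380.2 pL = 0.0000000003802 L
2.495 nL = 0.000000002495 L
852.1 nL = 0.0000008521 L

380.2 pL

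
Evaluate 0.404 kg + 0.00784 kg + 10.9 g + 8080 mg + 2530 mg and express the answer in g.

In g:
  0.404 kg = 0.404 × 10³ g = 404
  0.00784 kg = 0.00784 × 10³ g = 7.84
  10.9 g → 10.9
  8080 mg = 8080 × 10⁻³ g = 8.08
  2530 mg = 2530 × 10⁻³ g = 2.53
Sum: 404 + 7.84 + 10.9 + 8.08 + 2.53 = 433.35

433.35 g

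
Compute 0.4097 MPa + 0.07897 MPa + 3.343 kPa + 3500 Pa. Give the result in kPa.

495.513 kPa

In kPa:
  0.4097 MPa = 0.4097 × 10^3 kPa = 409.7
  0.07897 MPa = 0.07897 × 10^3 kPa = 78.97
  3.343 kPa → 3.343
  3500 Pa = 3500 × 10^-3 kPa = 3.5
Sum: 409.7 + 78.97 + 3.343 + 3.5 = 495.513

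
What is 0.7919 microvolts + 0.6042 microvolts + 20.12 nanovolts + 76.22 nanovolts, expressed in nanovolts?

1492.44 nanovolts

In nanovolts:
  0.7919 microvolts = 0.7919e3 nanovolts = 791.9
  0.6042 microvolts = 0.6042e3 nanovolts = 604.2
  20.12 nanovolts → 20.12
  76.22 nanovolts → 76.22
Sum: 791.9 + 604.2 + 20.12 + 76.22 = 1492.44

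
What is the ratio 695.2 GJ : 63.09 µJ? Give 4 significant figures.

11020000000000000

(695.2 × 10^9) / (63.09 × 10^-6) = 11.019 × 10^15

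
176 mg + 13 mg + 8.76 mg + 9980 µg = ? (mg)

In mg:
  176 mg → 176
  13 mg → 13
  8.76 mg → 8.76
  9980 µg = 9980 × 10⁻³ mg = 9.98
Sum: 176 + 13 + 8.76 + 9.98 = 207.74

207.74 mg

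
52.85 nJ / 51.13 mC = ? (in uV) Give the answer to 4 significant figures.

(52.85e-9) / (51.13e-3) = 1.03364e-6 V

1.034 uV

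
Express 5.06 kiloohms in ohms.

kilo = 10^3, (no prefix) = 10^0; factor is 10^3.
5.06 × 10^3 = 5060

5060 ohms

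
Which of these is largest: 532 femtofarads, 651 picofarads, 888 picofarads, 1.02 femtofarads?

532 femtofarads = 0.000000000000532 farads
651 picofarads = 0.000000000651 farads
888 picofarads = 0.000000000888 farads
1.02 femtofarads = 0.00000000000000102 farads

888 picofarads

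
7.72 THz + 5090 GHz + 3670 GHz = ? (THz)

16.48 THz

In THz:
  7.72 THz → 7.72
  5090 GHz = 5090 × 10^-3 THz = 5.09
  3670 GHz = 3670 × 10^-3 THz = 3.67
Sum: 7.72 + 5.09 + 3.67 = 16.48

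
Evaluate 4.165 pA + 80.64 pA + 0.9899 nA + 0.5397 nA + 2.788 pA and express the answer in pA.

1617.193 pA

In pA:
  4.165 pA → 4.165
  80.64 pA → 80.64
  0.9899 nA = 0.9899e3 pA = 989.9
  0.5397 nA = 0.5397e3 pA = 539.7
  2.788 pA → 2.788
Sum: 4.165 + 80.64 + 989.9 + 539.7 + 2.788 = 1617.193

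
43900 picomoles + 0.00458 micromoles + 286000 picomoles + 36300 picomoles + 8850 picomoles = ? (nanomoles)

In nanomoles:
  43900 picomoles = 43900e-3 nanomoles = 43.9
  0.00458 micromoles = 0.00458e3 nanomoles = 4.58
  286000 picomoles = 286000e-3 nanomoles = 286
  36300 picomoles = 36300e-3 nanomoles = 36.3
  8850 picomoles = 8850e-3 nanomoles = 8.85
Sum: 43.9 + 4.58 + 286 + 36.3 + 8.85 = 379.63

379.63 nanomoles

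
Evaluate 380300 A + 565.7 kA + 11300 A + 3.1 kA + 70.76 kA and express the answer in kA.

1031.16 kA

In kA:
  380300 A = 380300 × 10^-3 kA = 380.3
  565.7 kA → 565.7
  11300 A = 11300 × 10^-3 kA = 11.3
  3.1 kA → 3.1
  70.76 kA → 70.76
Sum: 380.3 + 565.7 + 11.3 + 3.1 + 70.76 = 1031.16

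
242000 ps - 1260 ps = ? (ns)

240.74 ns

In ns:
  242000 ps = 242000 × 10^-3 ns = 242
  1260 ps = 1260 × 10^-3 ns = 1.26
Difference: 242 - 1.26 = 240.74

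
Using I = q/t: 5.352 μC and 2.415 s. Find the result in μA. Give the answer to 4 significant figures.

(5.352e-6) / (2.415) = 2.21615e-6 A

2.216 μA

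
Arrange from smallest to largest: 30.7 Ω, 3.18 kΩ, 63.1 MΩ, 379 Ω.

30.7 Ω < 379 Ω < 3.18 kΩ < 63.1 MΩ

30.7 Ω = 30.7 Ω
3.18 kΩ = 3180 Ω
63.1 MΩ = 63100000 Ω
379 Ω = 379 Ω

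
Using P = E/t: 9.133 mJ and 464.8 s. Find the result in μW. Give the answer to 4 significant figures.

19.65 μW

(9.133e-3) / (464.8) = 0.0196493e-3 W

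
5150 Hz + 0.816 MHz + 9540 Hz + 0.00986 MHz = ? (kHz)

840.55 kHz

In kHz:
  5150 Hz = 5150e-3 kHz = 5.15
  0.816 MHz = 0.816e3 kHz = 816
  9540 Hz = 9540e-3 kHz = 9.54
  0.00986 MHz = 0.00986e3 kHz = 9.86
Sum: 5.15 + 816 + 9.54 + 9.86 = 840.55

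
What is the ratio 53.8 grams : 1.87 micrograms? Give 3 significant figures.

28800000

(53.8) / (1.87 × 10^-6) = 28.77 × 10^6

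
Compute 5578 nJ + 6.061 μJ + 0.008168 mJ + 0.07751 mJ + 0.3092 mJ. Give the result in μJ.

406.517 μJ

In μJ:
  5578 nJ = 5578e-3 μJ = 5.578
  6.061 μJ → 6.061
  0.008168 mJ = 0.008168e3 μJ = 8.168
  0.07751 mJ = 0.07751e3 μJ = 77.51
  0.3092 mJ = 0.3092e3 μJ = 309.2
Sum: 5.578 + 6.061 + 8.168 + 77.51 + 309.2 = 406.517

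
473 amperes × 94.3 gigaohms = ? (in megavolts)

473 × 94.3 × 10⁹ = 44603.9 × 10⁹ V

44603900 megavolts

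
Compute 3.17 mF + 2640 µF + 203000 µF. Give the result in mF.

In mF:
  3.17 mF → 3.17
  2640 µF = 2640 × 10^-3 mF = 2.64
  203000 µF = 203000 × 10^-3 mF = 203
Sum: 3.17 + 2.64 + 203 = 208.81

208.81 mF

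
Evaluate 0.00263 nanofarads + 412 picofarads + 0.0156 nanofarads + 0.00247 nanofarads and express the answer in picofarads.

432.7 picofarads

In picofarads:
  0.00263 nanofarads = 0.00263 × 10³ picofarads = 2.63
  412 picofarads → 412
  0.0156 nanofarads = 0.0156 × 10³ picofarads = 15.6
  0.00247 nanofarads = 0.00247 × 10³ picofarads = 2.47
Sum: 2.63 + 412 + 15.6 + 2.47 = 432.7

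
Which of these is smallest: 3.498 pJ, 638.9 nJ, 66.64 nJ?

3.498 pJ

3.498 pJ = 0.000000000003498 J
638.9 nJ = 0.0000006389 J
66.64 nJ = 0.00000006664 J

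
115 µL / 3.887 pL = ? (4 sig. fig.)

(115 × 10^-6) / (3.887 × 10^-12) = 29.586 × 10^6

29590000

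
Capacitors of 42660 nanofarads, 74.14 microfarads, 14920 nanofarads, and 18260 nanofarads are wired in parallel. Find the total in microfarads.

149.98 microfarads

In microfarads:
  42660 nanofarads = 42660 × 10^-3 microfarads = 42.66
  74.14 microfarads → 74.14
  14920 nanofarads = 14920 × 10^-3 microfarads = 14.92
  18260 nanofarads = 18260 × 10^-3 microfarads = 18.26
Sum: 42.66 + 74.14 + 14.92 + 18.26 = 149.98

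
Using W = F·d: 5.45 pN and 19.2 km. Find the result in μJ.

0.10464 μJ

5.45 × 10^-12 × 19.2 × 10^3 = 104.64 × 10^-9 J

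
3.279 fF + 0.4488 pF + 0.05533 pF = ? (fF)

507.409 fF

In fF:
  3.279 fF → 3.279
  0.4488 pF = 0.4488e3 fF = 448.8
  0.05533 pF = 0.05533e3 fF = 55.33
Sum: 3.279 + 448.8 + 55.33 = 507.409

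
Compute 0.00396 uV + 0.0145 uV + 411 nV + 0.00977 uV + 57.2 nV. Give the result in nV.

In nV:
  0.00396 uV = 0.00396e3 nV = 3.96
  0.0145 uV = 0.0145e3 nV = 14.5
  411 nV → 411
  0.00977 uV = 0.00977e3 nV = 9.77
  57.2 nV → 57.2
Sum: 3.96 + 14.5 + 411 + 9.77 + 57.2 = 496.43

496.43 nV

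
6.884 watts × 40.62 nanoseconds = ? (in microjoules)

0.27962808 microjoules

6.884 × 40.62 × 10^-9 = 279.62808 × 10^-9 J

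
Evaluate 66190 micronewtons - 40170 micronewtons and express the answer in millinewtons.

26.02 millinewtons

In millinewtons:
  66190 micronewtons = 66190 × 10⁻³ millinewtons = 66.19
  40170 micronewtons = 40170 × 10⁻³ millinewtons = 40.17
Difference: 66.19 - 40.17 = 26.02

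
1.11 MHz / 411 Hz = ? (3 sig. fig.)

2700

(1.11 × 10⁶) / (411) = 0.002701 × 10⁶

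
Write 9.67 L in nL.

9670000000 nL

(no prefix) = 10⁰, nano = 10⁻⁹; factor is 10⁹.
9.67 × 10⁹ = 9670000000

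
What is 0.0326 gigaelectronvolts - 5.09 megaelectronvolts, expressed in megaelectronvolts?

In megaelectronvolts:
  0.0326 gigaelectronvolts = 0.0326 × 10³ megaelectronvolts = 32.6
  5.09 megaelectronvolts → 5.09
Difference: 32.6 - 5.09 = 27.51

27.51 megaelectronvolts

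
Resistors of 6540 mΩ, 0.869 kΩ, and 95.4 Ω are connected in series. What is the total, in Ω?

970.94 Ω

In Ω:
  6540 mΩ = 6540 × 10^-3 Ω = 6.54
  0.869 kΩ = 0.869 × 10^3 Ω = 869
  95.4 Ω → 95.4
Sum: 6.54 + 869 + 95.4 = 970.94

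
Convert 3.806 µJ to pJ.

3806000 pJ

micro = 1e-6, pico = 1e-12; factor is 1e6.
3.806 × 1e6 = 3806000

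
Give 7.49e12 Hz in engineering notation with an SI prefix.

= 7.49e12 Hz; 1e12 is tera.

7.49 THz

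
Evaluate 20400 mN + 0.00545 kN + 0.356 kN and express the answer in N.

381.85 N

In N:
  20400 mN = 20400 × 10⁻³ N = 20.4
  0.00545 kN = 0.00545 × 10³ N = 5.45
  0.356 kN = 0.356 × 10³ N = 356
Sum: 20.4 + 5.45 + 356 = 381.85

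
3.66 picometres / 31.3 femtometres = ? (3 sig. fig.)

117

(3.66 × 10^-12) / (31.3 × 10^-15) = 0.1169 × 10^3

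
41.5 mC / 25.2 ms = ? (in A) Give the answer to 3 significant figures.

(41.5 × 10⁻³) / (25.2 × 10⁻³) = 1.6468 A

1.65 A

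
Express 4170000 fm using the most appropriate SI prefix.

4.17 nm

= 4.17e-9 m; 1e-9 is nano.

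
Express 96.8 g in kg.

(no prefix) = 10^0, kilo = 10^3; factor is 10^-3.
96.8 × 10^-3 = 0.0968

0.0968 kg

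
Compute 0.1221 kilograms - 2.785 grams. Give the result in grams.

119.315 grams

In grams:
  0.1221 kilograms = 0.1221 × 10^3 grams = 122.1
  2.785 grams → 2.785
Difference: 122.1 - 2.785 = 119.315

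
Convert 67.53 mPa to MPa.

0.00000006753 MPa

milli = 1e-3, mega = 1e6; factor is 1e-9.
67.53 × 1e-9 = 0.00000006753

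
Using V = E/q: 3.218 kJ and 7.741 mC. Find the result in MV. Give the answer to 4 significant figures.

(3.218 × 10³) / (7.741 × 10⁻³) = 0.415709 × 10⁶ V

0.4157 MV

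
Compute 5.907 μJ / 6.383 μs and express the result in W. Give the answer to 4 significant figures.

(5.907e-6) / (6.383e-6) = 0.925427 W

0.9254 W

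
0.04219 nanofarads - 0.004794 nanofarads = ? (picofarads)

In picofarads:
  0.04219 nanofarads = 0.04219 × 10³ picofarads = 42.19
  0.004794 nanofarads = 0.004794 × 10³ picofarads = 4.794
Difference: 42.19 - 4.794 = 37.396

37.396 picofarads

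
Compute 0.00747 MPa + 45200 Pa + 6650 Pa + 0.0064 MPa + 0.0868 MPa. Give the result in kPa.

152.52 kPa

In kPa:
  0.00747 MPa = 0.00747e3 kPa = 7.47
  45200 Pa = 45200e-3 kPa = 45.2
  6650 Pa = 6650e-3 kPa = 6.65
  0.0064 MPa = 0.0064e3 kPa = 6.4
  0.0868 MPa = 0.0868e3 kPa = 86.8
Sum: 7.47 + 45.2 + 6.65 + 6.4 + 86.8 = 152.52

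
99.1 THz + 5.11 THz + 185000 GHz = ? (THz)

289.21 THz

In THz:
  99.1 THz → 99.1
  5.11 THz → 5.11
  185000 GHz = 185000e-3 THz = 185
Sum: 99.1 + 5.11 + 185 = 289.21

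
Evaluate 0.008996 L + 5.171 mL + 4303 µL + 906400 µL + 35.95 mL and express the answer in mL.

In mL:
  0.008996 L = 0.008996e3 mL = 8.996
  5.171 mL → 5.171
  4303 µL = 4303e-3 mL = 4.303
  906400 µL = 906400e-3 mL = 906.4
  35.95 mL → 35.95
Sum: 8.996 + 5.171 + 4.303 + 906.4 + 35.95 = 960.82

960.82 mL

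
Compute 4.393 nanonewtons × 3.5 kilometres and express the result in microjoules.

4.393 × 10⁻⁹ × 3.5 × 10³ = 15.3755 × 10⁻⁶ J

15.3755 microjoules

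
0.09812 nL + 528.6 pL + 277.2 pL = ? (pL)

903.92 pL

In pL:
  0.09812 nL = 0.09812e3 pL = 98.12
  528.6 pL → 528.6
  277.2 pL → 277.2
Sum: 98.12 + 528.6 + 277.2 = 903.92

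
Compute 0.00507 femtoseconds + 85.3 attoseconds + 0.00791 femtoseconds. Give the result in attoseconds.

98.28 attoseconds

In attoseconds:
  0.00507 femtoseconds = 0.00507e3 attoseconds = 5.07
  85.3 attoseconds → 85.3
  0.00791 femtoseconds = 0.00791e3 attoseconds = 7.91
Sum: 5.07 + 85.3 + 7.91 = 98.28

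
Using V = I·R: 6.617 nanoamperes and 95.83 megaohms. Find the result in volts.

0.63410711 volts

6.617e-9 × 95.83e6 = 634.10711e-3 V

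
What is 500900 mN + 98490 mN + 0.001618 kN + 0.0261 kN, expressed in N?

In N:
  500900 mN = 500900 × 10^-3 N = 500.9
  98490 mN = 98490 × 10^-3 N = 98.49
  0.001618 kN = 0.001618 × 10^3 N = 1.618
  0.0261 kN = 0.0261 × 10^3 N = 26.1
Sum: 500.9 + 98.49 + 1.618 + 26.1 = 627.108

627.108 N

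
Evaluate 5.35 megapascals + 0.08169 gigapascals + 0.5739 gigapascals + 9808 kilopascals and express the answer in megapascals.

In megapascals:
  5.35 megapascals → 5.35
  0.08169 gigapascals = 0.08169 × 10³ megapascals = 81.69
  0.5739 gigapascals = 0.5739 × 10³ megapascals = 573.9
  9808 kilopascals = 9808 × 10⁻³ megapascals = 9.808
Sum: 5.35 + 81.69 + 573.9 + 9.808 = 670.748

670.748 megapascals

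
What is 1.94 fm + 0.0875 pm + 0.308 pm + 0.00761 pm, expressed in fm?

In fm:
  1.94 fm → 1.94
  0.0875 pm = 0.0875e3 fm = 87.5
  0.308 pm = 0.308e3 fm = 308
  0.00761 pm = 0.00761e3 fm = 7.61
Sum: 1.94 + 87.5 + 308 + 7.61 = 405.05

405.05 fm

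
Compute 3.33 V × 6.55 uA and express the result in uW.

21.8115 uW

3.33 × 6.55 × 10^-6 = 21.8115 × 10^-6 W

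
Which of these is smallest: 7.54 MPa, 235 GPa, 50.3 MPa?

7.54 MPa

7.54 MPa = 7540000 Pa
235 GPa = 235000000000 Pa
50.3 MPa = 50300000 Pa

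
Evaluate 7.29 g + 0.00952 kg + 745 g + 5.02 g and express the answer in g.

In g:
  7.29 g → 7.29
  0.00952 kg = 0.00952 × 10^3 g = 9.52
  745 g → 745
  5.02 g → 5.02
Sum: 7.29 + 9.52 + 745 + 5.02 = 766.83

766.83 g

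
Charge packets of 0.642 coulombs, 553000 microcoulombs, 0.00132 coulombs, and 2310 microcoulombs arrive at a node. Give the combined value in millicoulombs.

In millicoulombs:
  0.642 coulombs = 0.642 × 10³ millicoulombs = 642
  553000 microcoulombs = 553000 × 10⁻³ millicoulombs = 553
  0.00132 coulombs = 0.00132 × 10³ millicoulombs = 1.32
  2310 microcoulombs = 2310 × 10⁻³ millicoulombs = 2.31
Sum: 642 + 553 + 1.32 + 2.31 = 1198.63

1198.63 millicoulombs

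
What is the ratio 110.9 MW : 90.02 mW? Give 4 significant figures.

(110.9e6) / (90.02e-3) = 1.2319e9

1232000000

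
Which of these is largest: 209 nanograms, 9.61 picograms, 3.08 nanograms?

209 nanograms

209 nanograms = 0.000000209 grams
9.61 picograms = 0.00000000000961 grams
3.08 nanograms = 0.00000000308 grams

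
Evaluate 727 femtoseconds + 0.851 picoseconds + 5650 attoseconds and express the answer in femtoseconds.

1583.65 femtoseconds

In femtoseconds:
  727 femtoseconds → 727
  0.851 picoseconds = 0.851 × 10^3 femtoseconds = 851
  5650 attoseconds = 5650 × 10^-3 femtoseconds = 5.65
Sum: 727 + 851 + 5.65 = 1583.65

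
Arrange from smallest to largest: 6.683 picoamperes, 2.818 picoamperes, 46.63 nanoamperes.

2.818 picoamperes < 6.683 picoamperes < 46.63 nanoamperes

6.683 picoamperes = 0.000000000006683 amperes
2.818 picoamperes = 0.000000000002818 amperes
46.63 nanoamperes = 0.00000004663 amperes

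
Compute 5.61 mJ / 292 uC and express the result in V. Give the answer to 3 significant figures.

19.2 V

(5.61 × 10^-3) / (292 × 10^-6) = 0.019212 × 10^3 V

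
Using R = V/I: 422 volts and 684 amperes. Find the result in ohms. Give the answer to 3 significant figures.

(422) / (684) = 0.61696 Ω

0.617 ohms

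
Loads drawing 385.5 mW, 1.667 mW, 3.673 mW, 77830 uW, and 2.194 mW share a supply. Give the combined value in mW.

470.864 mW

In mW:
  385.5 mW → 385.5
  1.667 mW → 1.667
  3.673 mW → 3.673
  77830 uW = 77830 × 10⁻³ mW = 77.83
  2.194 mW → 2.194
Sum: 385.5 + 1.667 + 3.673 + 77.83 + 2.194 = 470.864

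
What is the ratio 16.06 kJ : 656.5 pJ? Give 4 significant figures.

(16.06e3) / (656.5e-12) = 0.024463e15

24460000000000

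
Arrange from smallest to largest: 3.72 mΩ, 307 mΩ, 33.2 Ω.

3.72 mΩ < 307 mΩ < 33.2 Ω

3.72 mΩ = 0.00372 Ω
307 mΩ = 0.307 Ω
33.2 Ω = 33.2 Ω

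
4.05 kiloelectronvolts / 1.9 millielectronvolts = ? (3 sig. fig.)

(4.05 × 10³) / (1.9 × 10⁻³) = 2.132 × 10⁶

2130000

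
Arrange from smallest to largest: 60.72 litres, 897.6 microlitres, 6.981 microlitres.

6.981 microlitres < 897.6 microlitres < 60.72 litres

60.72 litres = 60.72 litres
897.6 microlitres = 0.0008976 litres
6.981 microlitres = 0.000006981 litres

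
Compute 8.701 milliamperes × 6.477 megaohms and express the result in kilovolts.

8.701 × 10⁻³ × 6.477 × 10⁶ = 56.356377 × 10³ V

56.356377 kilovolts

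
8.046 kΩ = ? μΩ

8046000000 μΩ

kilo = 10^3, micro = 10^-6; factor is 10^9.
8.046 × 10^9 = 8046000000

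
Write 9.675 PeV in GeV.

9675000 GeV

peta = 10¹⁵, giga = 10⁹; factor is 10⁶.
9.675 × 10⁶ = 9675000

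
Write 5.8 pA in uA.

pico = 1e-12, micro = 1e-6; factor is 1e-6.
5.8 × 1e-6 = 0.0000058

0.0000058 uA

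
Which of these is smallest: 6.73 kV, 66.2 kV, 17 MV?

6.73 kV = 6730 V
66.2 kV = 66200 V
17 MV = 17000000 V

6.73 kV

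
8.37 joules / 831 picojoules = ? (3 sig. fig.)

(8.37) / (831 × 10^-12) = 0.01007 × 10^12

10100000000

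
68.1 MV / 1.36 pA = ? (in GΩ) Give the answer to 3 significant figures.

(68.1e6) / (1.36e-12) = 50.074e18 Ω

50100000000 GΩ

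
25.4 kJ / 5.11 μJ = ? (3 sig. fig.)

4970000000

(25.4e3) / (5.11e-6) = 4.971e9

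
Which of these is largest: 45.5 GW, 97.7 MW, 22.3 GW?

45.5 GW

45.5 GW = 45500000000 W
97.7 MW = 97700000 W
22.3 GW = 22300000000 W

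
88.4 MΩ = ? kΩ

88400 kΩ

mega = 1e6, kilo = 1e3; factor is 1e3.
88.4 × 1e3 = 88400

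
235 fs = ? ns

0.000235 ns

femto = 1e-15, nano = 1e-9; factor is 1e-6.
235 × 1e-6 = 0.000235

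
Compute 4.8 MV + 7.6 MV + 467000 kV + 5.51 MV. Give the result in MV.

In MV:
  4.8 MV → 4.8
  7.6 MV → 7.6
  467000 kV = 467000e-3 MV = 467
  5.51 MV → 5.51
Sum: 4.8 + 7.6 + 467 + 5.51 = 484.91

484.91 MV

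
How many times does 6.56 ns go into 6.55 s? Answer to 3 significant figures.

998000000

(6.55) / (6.56 × 10^-9) = 0.9985 × 10^9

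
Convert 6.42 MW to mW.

mega = 10⁶, milli = 10⁻³; factor is 10⁹.
6.42 × 10⁹ = 6420000000

6420000000 mW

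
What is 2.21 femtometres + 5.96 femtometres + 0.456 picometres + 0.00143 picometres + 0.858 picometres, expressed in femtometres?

1323.6 femtometres

In femtometres:
  2.21 femtometres → 2.21
  5.96 femtometres → 5.96
  0.456 picometres = 0.456e3 femtometres = 456
  0.00143 picometres = 0.00143e3 femtometres = 1.43
  0.858 picometres = 0.858e3 femtometres = 858
Sum: 2.21 + 5.96 + 456 + 1.43 + 858 = 1323.6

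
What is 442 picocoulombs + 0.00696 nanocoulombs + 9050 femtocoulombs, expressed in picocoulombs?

458.01 picocoulombs

In picocoulombs:
  442 picocoulombs → 442
  0.00696 nanocoulombs = 0.00696 × 10³ picocoulombs = 6.96
  9050 femtocoulombs = 9050 × 10⁻³ picocoulombs = 9.05
Sum: 442 + 6.96 + 9.05 = 458.01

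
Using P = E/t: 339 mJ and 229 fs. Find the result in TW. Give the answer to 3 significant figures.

(339e-3) / (229e-15) = 1.4803e12 W

1.48 TW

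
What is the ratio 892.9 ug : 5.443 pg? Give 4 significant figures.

164000000

(892.9e-6) / (5.443e-12) = 164.05e6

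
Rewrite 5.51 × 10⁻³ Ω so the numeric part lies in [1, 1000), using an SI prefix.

5.51 mΩ

= 5.51 × 10⁻³ Ω; 10⁻³ is milli.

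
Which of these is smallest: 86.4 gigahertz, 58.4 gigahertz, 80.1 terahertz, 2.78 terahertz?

58.4 gigahertz

86.4 gigahertz = 86400000000 hertz
58.4 gigahertz = 58400000000 hertz
80.1 terahertz = 80100000000000 hertz
2.78 terahertz = 2780000000000 hertz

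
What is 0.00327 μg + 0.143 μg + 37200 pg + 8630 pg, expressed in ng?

In ng:
  0.00327 μg = 0.00327e3 ng = 3.27
  0.143 μg = 0.143e3 ng = 143
  37200 pg = 37200e-3 ng = 37.2
  8630 pg = 8630e-3 ng = 8.63
Sum: 3.27 + 143 + 37.2 + 8.63 = 192.1

192.1 ng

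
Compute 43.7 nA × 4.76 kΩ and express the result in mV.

43.7 × 10^-9 × 4.76 × 10^3 = 208.012 × 10^-6 V

0.208012 mV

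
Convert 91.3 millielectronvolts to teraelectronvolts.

0.0000000000000913 teraelectronvolts

milli = 10^-3, tera = 10^12; factor is 10^-15.
91.3 × 10^-15 = 0.0000000000000913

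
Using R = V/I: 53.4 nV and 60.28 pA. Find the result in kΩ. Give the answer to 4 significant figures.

(53.4 × 10⁻⁹) / (60.28 × 10⁻¹²) = 0.885866 × 10³ Ω

0.8859 kΩ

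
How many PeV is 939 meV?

0.000000000000000939 PeV

milli = 10⁻³, peta = 10¹⁵; factor is 10⁻¹⁸.
939 × 10⁻¹⁸ = 0.000000000000000939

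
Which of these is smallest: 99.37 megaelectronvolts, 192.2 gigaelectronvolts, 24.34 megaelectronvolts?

24.34 megaelectronvolts

99.37 megaelectronvolts = 99370000 electronvolts
192.2 gigaelectronvolts = 192200000000 electronvolts
24.34 megaelectronvolts = 24340000 electronvolts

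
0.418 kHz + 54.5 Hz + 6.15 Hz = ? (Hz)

478.65 Hz

In Hz:
  0.418 kHz = 0.418e3 Hz = 418
  54.5 Hz → 54.5
  6.15 Hz → 6.15
Sum: 418 + 54.5 + 6.15 = 478.65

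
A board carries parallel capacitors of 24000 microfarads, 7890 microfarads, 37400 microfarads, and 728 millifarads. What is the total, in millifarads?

In millifarads:
  24000 microfarads = 24000 × 10^-3 millifarads = 24
  7890 microfarads = 7890 × 10^-3 millifarads = 7.89
  37400 microfarads = 37400 × 10^-3 millifarads = 37.4
  728 millifarads → 728
Sum: 24 + 7.89 + 37.4 + 728 = 797.29

797.29 millifarads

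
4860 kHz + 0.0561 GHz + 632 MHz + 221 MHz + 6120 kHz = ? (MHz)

In MHz:
  4860 kHz = 4860 × 10^-3 MHz = 4.86
  0.0561 GHz = 0.0561 × 10^3 MHz = 56.1
  632 MHz → 632
  221 MHz → 221
  6120 kHz = 6120 × 10^-3 MHz = 6.12
Sum: 4.86 + 56.1 + 632 + 221 + 6.12 = 920.08

920.08 MHz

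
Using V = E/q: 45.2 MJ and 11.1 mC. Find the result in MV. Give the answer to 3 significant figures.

(45.2 × 10^6) / (11.1 × 10^-3) = 4.0721 × 10^9 V

4070 MV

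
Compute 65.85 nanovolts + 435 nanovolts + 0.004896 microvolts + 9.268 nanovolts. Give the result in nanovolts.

In nanovolts:
  65.85 nanovolts → 65.85
  435 nanovolts → 435
  0.004896 microvolts = 0.004896 × 10^3 nanovolts = 4.896
  9.268 nanovolts → 9.268
Sum: 65.85 + 435 + 4.896 + 9.268 = 515.014

515.014 nanovolts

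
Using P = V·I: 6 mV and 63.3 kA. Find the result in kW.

6 × 10⁻³ × 63.3 × 10³ = 379.8 W

0.3798 kW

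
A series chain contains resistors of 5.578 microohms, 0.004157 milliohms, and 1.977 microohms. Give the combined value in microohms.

11.712 microohms

In microohms:
  5.578 microohms → 5.578
  0.004157 milliohms = 0.004157 × 10³ microohms = 4.157
  1.977 microohms → 1.977
Sum: 5.578 + 4.157 + 1.977 = 11.712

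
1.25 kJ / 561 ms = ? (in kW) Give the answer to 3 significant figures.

(1.25 × 10³) / (561 × 10⁻³) = 0.0022282 × 10⁶ W

2.23 kW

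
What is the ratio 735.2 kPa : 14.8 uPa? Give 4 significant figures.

(735.2 × 10³) / (14.8 × 10⁻⁶) = 49.676 × 10⁹

49680000000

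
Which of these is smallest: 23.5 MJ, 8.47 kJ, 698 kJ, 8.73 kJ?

8.47 kJ

23.5 MJ = 23500000 J
8.47 kJ = 8470 J
698 kJ = 698000 J
8.73 kJ = 8730 J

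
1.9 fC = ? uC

femto = 10⁻¹⁵, micro = 10⁻⁶; factor is 10⁻⁹.
1.9 × 10⁻⁹ = 0.0000000019

0.0000000019 uC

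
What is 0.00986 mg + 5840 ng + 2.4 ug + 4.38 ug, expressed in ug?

22.48 ug

In ug:
  0.00986 mg = 0.00986 × 10³ ug = 9.86
  5840 ng = 5840 × 10⁻³ ug = 5.84
  2.4 ug → 2.4
  4.38 ug → 4.38
Sum: 9.86 + 5.84 + 2.4 + 4.38 = 22.48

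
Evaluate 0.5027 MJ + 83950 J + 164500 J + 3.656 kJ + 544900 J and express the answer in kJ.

1299.706 kJ

In kJ:
  0.5027 MJ = 0.5027 × 10³ kJ = 502.7
  83950 J = 83950 × 10⁻³ kJ = 83.95
  164500 J = 164500 × 10⁻³ kJ = 164.5
  3.656 kJ → 3.656
  544900 J = 544900 × 10⁻³ kJ = 544.9
Sum: 502.7 + 83.95 + 164.5 + 3.656 + 544.9 = 1299.706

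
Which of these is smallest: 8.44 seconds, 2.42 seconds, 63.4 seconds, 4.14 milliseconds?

8.44 seconds = 8.44 seconds
2.42 seconds = 2.42 seconds
63.4 seconds = 63.4 seconds
4.14 milliseconds = 0.00414 seconds

4.14 milliseconds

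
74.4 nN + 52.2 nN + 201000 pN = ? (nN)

In nN:
  74.4 nN → 74.4
  52.2 nN → 52.2
  201000 pN = 201000 × 10^-3 nN = 201
Sum: 74.4 + 52.2 + 201 = 327.6

327.6 nN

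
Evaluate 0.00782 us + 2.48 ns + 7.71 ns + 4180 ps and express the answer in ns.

22.19 ns

In ns:
  0.00782 us = 0.00782e3 ns = 7.82
  2.48 ns → 2.48
  7.71 ns → 7.71
  4180 ps = 4180e-3 ns = 4.18
Sum: 7.82 + 2.48 + 7.71 + 4.18 = 22.19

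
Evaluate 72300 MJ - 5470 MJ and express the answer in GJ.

In GJ:
  72300 MJ = 72300 × 10^-3 GJ = 72.3
  5470 MJ = 5470 × 10^-3 GJ = 5.47
Difference: 72.3 - 5.47 = 66.83

66.83 GJ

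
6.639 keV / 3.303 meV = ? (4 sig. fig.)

(6.639 × 10³) / (3.303 × 10⁻³) = 2.01 × 10⁶

2010000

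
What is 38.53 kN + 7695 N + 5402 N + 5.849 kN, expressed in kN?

In kN:
  38.53 kN → 38.53
  7695 N = 7695 × 10^-3 kN = 7.695
  5402 N = 5402 × 10^-3 kN = 5.402
  5.849 kN → 5.849
Sum: 38.53 + 7.695 + 5.402 + 5.849 = 57.476

57.476 kN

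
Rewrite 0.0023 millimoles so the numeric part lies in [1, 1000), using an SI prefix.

= 2.3 × 10⁻⁶ moles; 10⁻⁶ is micro.

2.3 micromoles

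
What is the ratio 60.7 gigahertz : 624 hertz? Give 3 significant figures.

(60.7 × 10⁹) / (624) = 0.09728 × 10⁹

97300000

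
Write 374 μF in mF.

micro = 10⁻⁶, milli = 10⁻³; factor is 10⁻³.
374 × 10⁻³ = 0.374

0.374 mF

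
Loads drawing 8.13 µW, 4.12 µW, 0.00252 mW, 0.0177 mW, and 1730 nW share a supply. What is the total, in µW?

In µW:
  8.13 µW → 8.13
  4.12 µW → 4.12
  0.00252 mW = 0.00252e3 µW = 2.52
  0.0177 mW = 0.0177e3 µW = 17.7
  1730 nW = 1730e-3 µW = 1.73
Sum: 8.13 + 4.12 + 2.52 + 17.7 + 1.73 = 34.2

34.2 µW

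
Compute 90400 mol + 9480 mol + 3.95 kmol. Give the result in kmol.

103.83 kmol

In kmol:
  90400 mol = 90400 × 10⁻³ kmol = 90.4
  9480 mol = 9480 × 10⁻³ kmol = 9.48
  3.95 kmol → 3.95
Sum: 90.4 + 9.48 + 3.95 = 103.83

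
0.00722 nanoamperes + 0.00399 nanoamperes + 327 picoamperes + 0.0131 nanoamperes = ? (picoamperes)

In picoamperes:
  0.00722 nanoamperes = 0.00722 × 10^3 picoamperes = 7.22
  0.00399 nanoamperes = 0.00399 × 10^3 picoamperes = 3.99
  327 picoamperes → 327
  0.0131 nanoamperes = 0.0131 × 10^3 picoamperes = 13.1
Sum: 7.22 + 3.99 + 327 + 13.1 = 351.31

351.31 picoamperes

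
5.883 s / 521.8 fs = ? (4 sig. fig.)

(5.883) / (521.8e-15) = 0.011274e15

11270000000000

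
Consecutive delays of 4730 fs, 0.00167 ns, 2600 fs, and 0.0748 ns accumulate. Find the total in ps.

83.8 ps

In ps:
  4730 fs = 4730 × 10⁻³ ps = 4.73
  0.00167 ns = 0.00167 × 10³ ps = 1.67
  2600 fs = 2600 × 10⁻³ ps = 2.6
  0.0748 ns = 0.0748 × 10³ ps = 74.8
Sum: 4.73 + 1.67 + 2.6 + 74.8 = 83.8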